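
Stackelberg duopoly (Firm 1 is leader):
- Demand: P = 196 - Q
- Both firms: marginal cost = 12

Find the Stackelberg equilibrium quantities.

q₁* (leader) = 92.0, q₂* (follower) = 46.0

Work:
Follower's reaction: q₂ = (a - c - q₁)/2
Leader substitutes: π₁ = q₁·(a - q₁ - (a-c-q₁)/2 - c)
FOC: q₁* = (196 - 12)/2 = 92.00
Then: q₂* = (196 - 12 - 92.0)/2 = 46.00
Leader has first-mover advantage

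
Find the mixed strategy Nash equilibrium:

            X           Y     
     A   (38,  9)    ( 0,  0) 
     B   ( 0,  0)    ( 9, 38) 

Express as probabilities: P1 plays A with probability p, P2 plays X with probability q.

p = 0.8085, q = 0.1915

Work:
Find probabilities that make opponent indifferent:
P2 chooses q to make P1 indifferent between A and B
P1 chooses p to make P2 indifferent between X and Y
Mixed NE: P1 plays (A: 0.8085, B: 0.1915), P2 plays (X: 0.1915, Y: 0.8085)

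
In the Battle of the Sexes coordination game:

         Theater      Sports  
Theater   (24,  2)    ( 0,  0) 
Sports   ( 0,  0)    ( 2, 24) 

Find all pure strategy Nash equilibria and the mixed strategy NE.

Pure NE: (Theater, Theater) and (Sports, Sports); Mixed NE: p = 0.9231, q = 0.0769

Work:
Check pure NE:
(Theater, Theater): (24, 2) - no unilateral deviation beneficial
(Sports, Sports): (2, 24) - no unilateral deviation beneficial
Mixed NE: P1 plays Theater with p = 0.9231, P2 plays Theater with q = 0.0769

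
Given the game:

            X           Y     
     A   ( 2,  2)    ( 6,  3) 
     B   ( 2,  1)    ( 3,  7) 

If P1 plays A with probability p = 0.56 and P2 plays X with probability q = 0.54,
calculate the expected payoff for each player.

E[P1] = 3.2328, E[P2] = 3.032

Work:
E[P1] = p·q·π₁(A,X) + p·(1-q)·π₁(A,Y) + (1-p)·q·π₁(B,X) + (1-p)·(1-q)·π₁(B,Y)
= 0.56·0.54·2 + 0.56·0.46·6 + 0.44·0.54·2 + 0.44·0.46·3
= 3.2328

E[P2] = 3.032 (similar calculation)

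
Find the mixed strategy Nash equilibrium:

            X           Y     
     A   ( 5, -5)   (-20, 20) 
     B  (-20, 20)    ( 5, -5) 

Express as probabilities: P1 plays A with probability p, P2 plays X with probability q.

p = 0.5, q = 0.5

Work:
Find probabilities that make opponent indifferent:
P2 chooses q to make P1 indifferent between A and B
P1 chooses p to make P2 indifferent between X and Y
Mixed NE: P1 plays (A: 0.5, B: 0.5), P2 plays (X: 0.5, Y: 0.5)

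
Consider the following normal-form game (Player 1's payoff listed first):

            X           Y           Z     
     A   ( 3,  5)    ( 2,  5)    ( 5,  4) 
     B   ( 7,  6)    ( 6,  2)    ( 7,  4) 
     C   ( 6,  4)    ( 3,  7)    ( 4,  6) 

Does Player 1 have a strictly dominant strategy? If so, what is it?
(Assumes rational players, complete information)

Yes, Player 1's strictly dominant strategy is B

Work:
A strategy strictly dominates another if it gives a strictly higher payoff against every opponent action. Compare each pair of P1's strategies column-by-column:
  A vs B: [3 vs 7, 2 vs 6, 5 vs 7] → A does not strictly dominate B (column X: 3 ≤ 7)
  A vs C: [3 vs 6, 2 vs 3, 5 vs 4] → A does not strictly dominate C (column X: 3 ≤ 6)
  B vs A: [7 vs 3, 6 vs 2, 7 vs 5] → B strictly dominates A
  B vs C: [7 vs 6, 6 vs 3, 7 vs 4] → B strictly dominates C
  C vs A: [6 vs 3, 3 vs 2, 4 vs 5] → C does not strictly dominate A (column Z: 4 ≤ 5)
  C vs B: [6 vs 7, 3 vs 6, 4 vs 7] → C does not strictly dominate B (column X: 6 ≤ 7)
B strictly dominates every other strategy → strictly dominant.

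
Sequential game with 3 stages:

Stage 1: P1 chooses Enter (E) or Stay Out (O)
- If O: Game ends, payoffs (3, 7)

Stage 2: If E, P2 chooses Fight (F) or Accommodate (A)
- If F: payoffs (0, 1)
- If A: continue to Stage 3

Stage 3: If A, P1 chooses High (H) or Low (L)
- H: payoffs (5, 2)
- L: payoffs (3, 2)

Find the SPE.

SPE: (E, A, H); Outcome (5, 2)

Work:
Stage 3: P1 chooses H (5 vs 3)
Stage 2: P2: F->1, A->2 (anticipating H). Choose A
Stage 1: P1: O->3, E->5 (anticipating A, H). Choose E
SPE path: E -> A -> H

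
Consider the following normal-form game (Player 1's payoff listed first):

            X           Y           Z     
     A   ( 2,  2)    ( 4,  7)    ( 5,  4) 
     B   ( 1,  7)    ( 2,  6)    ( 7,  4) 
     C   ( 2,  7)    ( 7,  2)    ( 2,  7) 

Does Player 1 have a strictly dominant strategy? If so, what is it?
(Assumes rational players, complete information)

No strictly dominant strategy exists for Player 1

Work:
A strategy strictly dominates another if it gives a strictly higher payoff against every opponent action. Compare each pair of P1's strategies column-by-column:
  A vs B: [2 vs 1, 4 vs 2, 5 vs 7] → A does not strictly dominate B (column Z: 5 ≤ 7)
  A vs C: [2 vs 2, 4 vs 7, 5 vs 2] → A does not strictly dominate C (column X: 2 ≤ 2)
  B vs A: [1 vs 2, 2 vs 4, 7 vs 5] → B does not strictly dominate A (column X: 1 ≤ 2)
  B vs C: [1 vs 2, 2 vs 7, 7 vs 2] → B does not strictly dominate C (column X: 1 ≤ 2)
  C vs A: [2 vs 2, 7 vs 4, 2 vs 5] → C does not strictly dominate A (column X: 2 ≤ 2)
  C vs B: [2 vs 1, 7 vs 2, 2 vs 7] → C does not strictly dominate B (column Z: 2 ≤ 7)
No single strategy strictly dominates all others → no strictly dominant strategy.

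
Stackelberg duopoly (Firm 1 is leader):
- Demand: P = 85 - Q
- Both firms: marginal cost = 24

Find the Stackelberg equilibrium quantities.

q₁* (leader) = 30.5, q₂* (follower) = 15.25

Work:
Follower's reaction: q₂ = (a - c - q₁)/2
Leader substitutes: π₁ = q₁·(a - q₁ - (a-c-q₁)/2 - c)
FOC: q₁* = (85 - 24)/2 = 30.50
Then: q₂* = (85 - 24 - 30.5)/2 = 15.25
Leader has first-mover advantage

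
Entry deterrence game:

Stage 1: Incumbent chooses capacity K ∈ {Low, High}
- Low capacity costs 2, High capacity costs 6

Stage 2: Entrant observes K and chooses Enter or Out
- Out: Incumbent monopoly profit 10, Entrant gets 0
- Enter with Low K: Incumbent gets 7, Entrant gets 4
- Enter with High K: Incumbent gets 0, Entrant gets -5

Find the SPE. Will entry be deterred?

SPE: (Low, Enter|Low, Out|High); Entry not deterred. Incumbent net profit = 5, Entrant gets 4

Work:
After Low K: Entrant enters (4 > 0)
After High K: Entrant stays out (-5 < 0)
Incumbent: Low → 7−2=5, High → 10−6=4
Incumbent chooses Low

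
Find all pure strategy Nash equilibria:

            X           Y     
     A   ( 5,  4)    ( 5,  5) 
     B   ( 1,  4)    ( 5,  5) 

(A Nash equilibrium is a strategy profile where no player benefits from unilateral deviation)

Nash equilibrium: (A, Y), (B, Y)

Work:
Best responses:
  P1 vs X: payoffs [5, 1] → best response A (payoff 5)
  P1 vs Y: payoffs [5, 5] → best response A/B (payoff 5)
  P2 vs A: payoffs [4, 5] → best response Y (payoff 5)
  P2 vs B: payoffs [4, 5] → best response Y (payoff 5)
Mutual best responses: (A,Y), (B,Y) → Nash equilibria.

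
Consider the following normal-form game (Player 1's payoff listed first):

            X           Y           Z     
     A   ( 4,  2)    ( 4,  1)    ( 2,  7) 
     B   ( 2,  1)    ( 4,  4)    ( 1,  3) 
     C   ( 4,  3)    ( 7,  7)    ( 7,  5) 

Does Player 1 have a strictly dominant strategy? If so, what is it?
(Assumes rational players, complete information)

No strictly dominant strategy exists for Player 1

Work:
A strategy strictly dominates another if it gives a strictly higher payoff against every opponent action. Compare each pair of P1's strategies column-by-column:
  A vs B: [4 vs 2, 4 vs 4, 2 vs 1] → A does not strictly dominate B (column Y: 4 ≤ 4)
  A vs C: [4 vs 4, 4 vs 7, 2 vs 7] → A does not strictly dominate C (column X: 4 ≤ 4)
  B vs A: [2 vs 4, 4 vs 4, 1 vs 2] → B does not strictly dominate A (column X: 2 ≤ 4)
  B vs C: [2 vs 4, 4 vs 7, 1 vs 7] → B does not strictly dominate C (column X: 2 ≤ 4)
  C vs A: [4 vs 4, 7 vs 4, 7 vs 2] → C does not strictly dominate A (column X: 4 ≤ 4)
  C vs B: [4 vs 2, 7 vs 4, 7 vs 1] → C strictly dominates B
No single strategy strictly dominates all others → no strictly dominant strategy.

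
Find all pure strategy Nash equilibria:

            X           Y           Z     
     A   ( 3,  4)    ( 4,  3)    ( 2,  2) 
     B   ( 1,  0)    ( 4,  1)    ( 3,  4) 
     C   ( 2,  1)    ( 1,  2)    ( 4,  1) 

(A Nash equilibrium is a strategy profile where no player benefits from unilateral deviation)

Nash equilibrium: (A, X)

Work:
Best responses:
  P1 vs X: payoffs [3, 1, 2] → best response A (payoff 3)
  P1 vs Y: payoffs [4, 4, 1] → best response A/B (payoff 4)
  P1 vs Z: payoffs [2, 3, 4] → best response C (payoff 4)
  P2 vs A: payoffs [4, 3, 2] → best response X (payoff 4)
  P2 vs B: payoffs [0, 1, 4] → best response Z (payoff 4)
  P2 vs C: payoffs [1, 2, 1] → best response Y (payoff 2)
Mutual best responses: (A,X) → Nash equilibria.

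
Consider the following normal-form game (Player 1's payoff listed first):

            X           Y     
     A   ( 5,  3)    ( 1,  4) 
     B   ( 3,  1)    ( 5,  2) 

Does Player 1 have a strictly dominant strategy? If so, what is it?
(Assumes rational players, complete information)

No strictly dominant strategy exists for Player 1

Work:
A strategy strictly dominates another if it gives a strictly higher payoff against every opponent action. Compare each pair of P1's strategies column-by-column:
  A vs B: [5 vs 3, 1 vs 5] → A does not strictly dominate B (column Y: 1 ≤ 5)
  B vs A: [3 vs 5, 5 vs 1] → B does not strictly dominate A (column X: 3 ≤ 5)
No single strategy strictly dominates all others → no strictly dominant strategy.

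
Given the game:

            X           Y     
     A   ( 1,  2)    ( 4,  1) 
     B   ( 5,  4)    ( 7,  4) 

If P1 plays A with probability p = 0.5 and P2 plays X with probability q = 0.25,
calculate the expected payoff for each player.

E[P1] = 4.875, E[P2] = 2.625

Work:
E[P1] = p·q·π₁(A,X) + p·(1-q)·π₁(A,Y) + (1-p)·q·π₁(B,X) + (1-p)·(1-q)·π₁(B,Y)
= 0.5·0.25·1 + 0.5·0.75·4 + 0.5·0.25·5 + 0.5·0.75·7
= 4.875

E[P2] = 2.625 (similar calculation)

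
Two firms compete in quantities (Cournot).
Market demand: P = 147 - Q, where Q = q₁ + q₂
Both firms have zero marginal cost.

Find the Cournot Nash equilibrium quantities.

q₁* = q₂* = 49.0; P* = 49.0

Work:
Profit: π_i = P·q_i = (a - q_i - q_j)·q_i
FOC: ∂π_i/∂q_i = a - 2q_i - q_j = 0
Reaction function: q_i = (147 - q_j)/2
Symmetry: q* = 147/3 = 49.0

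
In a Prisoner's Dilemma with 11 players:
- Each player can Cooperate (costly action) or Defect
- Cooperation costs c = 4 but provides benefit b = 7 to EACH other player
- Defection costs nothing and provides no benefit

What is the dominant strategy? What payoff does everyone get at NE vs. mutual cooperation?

Dominant: Defect; NE payoff = 0; Coop payoff = 66

Work:
Defect dominates (saves cost c = 4, benefit to others is external)
NE: All defect → everyone gets 0
If all cooperate: each receives (10)×7 - 4 = 66
Social dilemma: 66 > 0 but NE gives 0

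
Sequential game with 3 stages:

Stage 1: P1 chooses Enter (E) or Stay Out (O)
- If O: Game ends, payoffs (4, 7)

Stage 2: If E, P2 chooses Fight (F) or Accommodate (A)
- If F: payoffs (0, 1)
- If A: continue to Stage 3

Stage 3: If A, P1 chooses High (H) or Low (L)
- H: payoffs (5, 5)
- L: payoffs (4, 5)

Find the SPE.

SPE: (E, A, H); Outcome (5, 5)

Work:
Stage 3: P1 chooses H (5 vs 4)
Stage 2: P2: F->1, A->5 (anticipating H). Choose A
Stage 1: P1: O->4, E->5 (anticipating A, H). Choose E
SPE path: E -> A -> H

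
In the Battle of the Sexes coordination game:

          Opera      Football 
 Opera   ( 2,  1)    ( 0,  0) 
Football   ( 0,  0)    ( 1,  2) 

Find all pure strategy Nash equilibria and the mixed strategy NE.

Pure NE: (Opera, Opera) and (Football, Football); Mixed NE: p = 0.6667, q = 0.3333

Work:
Check pure NE:
(Opera, Opera): (2, 1) - no unilateral deviation beneficial
(Football, Football): (1, 2) - no unilateral deviation beneficial
Mixed NE: P1 plays Opera with p = 0.6667, P2 plays Opera with q = 0.3333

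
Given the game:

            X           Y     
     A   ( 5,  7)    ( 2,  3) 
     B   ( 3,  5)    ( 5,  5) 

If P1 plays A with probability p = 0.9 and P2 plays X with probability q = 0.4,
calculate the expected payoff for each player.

E[P1] = 3.3, E[P2] = 4.64

Work:
E[P1] = p·q·π₁(A,X) + p·(1-q)·π₁(A,Y) + (1-p)·q·π₁(B,X) + (1-p)·(1-q)·π₁(B,Y)
= 0.9·0.4·5 + 0.9·0.6·2 + 0.1·0.4·3 + 0.1·0.6·5
= 3.3

E[P2] = 4.64 (similar calculation)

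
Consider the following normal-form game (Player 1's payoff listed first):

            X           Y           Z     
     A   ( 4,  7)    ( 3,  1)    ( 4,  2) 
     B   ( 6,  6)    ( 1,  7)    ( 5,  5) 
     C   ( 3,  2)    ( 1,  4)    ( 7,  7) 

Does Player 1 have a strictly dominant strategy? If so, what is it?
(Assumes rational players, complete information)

No strictly dominant strategy exists for Player 1

Work:
A strategy strictly dominates another if it gives a strictly higher payoff against every opponent action. Compare each pair of P1's strategies column-by-column:
  A vs B: [4 vs 6, 3 vs 1, 4 vs 5] → A does not strictly dominate B (column X: 4 ≤ 6)
  A vs C: [4 vs 3, 3 vs 1, 4 vs 7] → A does not strictly dominate C (column Z: 4 ≤ 7)
  B vs A: [6 vs 4, 1 vs 3, 5 vs 4] → B does not strictly dominate A (column Y: 1 ≤ 3)
  B vs C: [6 vs 3, 1 vs 1, 5 vs 7] → B does not strictly dominate C (column Y: 1 ≤ 1)
  C vs A: [3 vs 4, 1 vs 3, 7 vs 4] → C does not strictly dominate A (column X: 3 ≤ 4)
  C vs B: [3 vs 6, 1 vs 1, 7 vs 5] → C does not strictly dominate B (column X: 3 ≤ 6)
No single strategy strictly dominates all others → no strictly dominant strategy.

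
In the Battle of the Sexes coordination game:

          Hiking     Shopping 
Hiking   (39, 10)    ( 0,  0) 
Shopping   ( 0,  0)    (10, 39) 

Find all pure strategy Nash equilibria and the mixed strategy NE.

Pure NE: (Hiking, Hiking) and (Shopping, Shopping); Mixed NE: p = 0.7959, q = 0.2041

Work:
Check pure NE:
(Hiking, Hiking): (39, 10) - no unilateral deviation beneficial
(Shopping, Shopping): (10, 39) - no unilateral deviation beneficial
Mixed NE: P1 plays Hiking with p = 0.7959, P2 plays Hiking with q = 0.2041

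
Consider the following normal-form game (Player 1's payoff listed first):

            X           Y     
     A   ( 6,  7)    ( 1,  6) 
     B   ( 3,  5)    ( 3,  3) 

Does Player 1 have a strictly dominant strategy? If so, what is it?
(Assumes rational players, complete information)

No strictly dominant strategy exists for Player 1

Work:
A strategy strictly dominates another if it gives a strictly higher payoff against every opponent action. Compare each pair of P1's strategies column-by-column:
  A vs B: [6 vs 3, 1 vs 3] → A does not strictly dominate B (column Y: 1 ≤ 3)
  B vs A: [3 vs 6, 3 vs 1] → B does not strictly dominate A (column X: 3 ≤ 6)
No single strategy strictly dominates all others → no strictly dominant strategy.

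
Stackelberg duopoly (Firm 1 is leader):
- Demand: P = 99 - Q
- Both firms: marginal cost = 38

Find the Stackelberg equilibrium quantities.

q₁* (leader) = 30.5, q₂* (follower) = 15.25

Work:
Follower's reaction: q₂ = (a - c - q₁)/2
Leader substitutes: π₁ = q₁·(a - q₁ - (a-c-q₁)/2 - c)
FOC: q₁* = (99 - 38)/2 = 30.50
Then: q₂* = (99 - 38 - 30.5)/2 = 15.25
Leader has first-mover advantage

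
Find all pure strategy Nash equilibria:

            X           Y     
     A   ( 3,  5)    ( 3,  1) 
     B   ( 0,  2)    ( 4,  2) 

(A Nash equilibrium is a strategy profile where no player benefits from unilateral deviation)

Nash equilibrium: (A, X), (B, Y)

Work:
Best responses:
  P1 vs X: payoffs [3, 0] → best response A (payoff 3)
  P1 vs Y: payoffs [3, 4] → best response B (payoff 4)
  P2 vs A: payoffs [5, 1] → best response X (payoff 5)
  P2 vs B: payoffs [2, 2] → best response X/Y (payoff 2)
Mutual best responses: (A,X), (B,Y) → Nash equilibria.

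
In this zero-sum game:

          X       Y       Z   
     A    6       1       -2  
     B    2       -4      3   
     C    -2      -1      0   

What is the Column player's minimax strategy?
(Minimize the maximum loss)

Column should play Y, value = 1

Work:
Column player minimizes Row's maximum payoff:
Column X: max payoff to Row = 6
Column Y: max payoff to Row = 1
Column Z: max payoff to Row = 3
Minimum is 1, achieved by column Y.
Minimax strategy: Y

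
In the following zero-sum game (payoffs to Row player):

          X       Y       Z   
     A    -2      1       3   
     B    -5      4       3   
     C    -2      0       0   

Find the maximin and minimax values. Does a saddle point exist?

Maximin = -2, Minimax = -2, Saddle: True

Work:
Row minimums: [-2, -5, -2] → maximin = -2
Column maximums: [-2, 4, 3] → minimax = -2
Saddle point exists! Game value = -2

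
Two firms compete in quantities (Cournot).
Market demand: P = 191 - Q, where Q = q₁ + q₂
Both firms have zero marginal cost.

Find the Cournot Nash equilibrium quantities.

q₁* = q₂* = 63.67; P* = 63.67

Work:
Profit: π_i = P·q_i = (a - q_i - q_j)·q_i
FOC: ∂π_i/∂q_i = a - 2q_i - q_j = 0
Reaction function: q_i = (191 - q_j)/2
Symmetry: q* = 191/3 = 63.67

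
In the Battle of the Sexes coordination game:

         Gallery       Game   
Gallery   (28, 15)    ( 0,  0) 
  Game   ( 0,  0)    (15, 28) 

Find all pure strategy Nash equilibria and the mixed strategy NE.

Pure NE: (Gallery, Gallery) and (Game, Game); Mixed NE: p = 0.6512, q = 0.3488

Work:
Check pure NE:
(Gallery, Gallery): (28, 15) - no unilateral deviation beneficial
(Game, Game): (15, 28) - no unilateral deviation beneficial
Mixed NE: P1 plays Gallery with p = 0.6512, P2 plays Gallery with q = 0.3488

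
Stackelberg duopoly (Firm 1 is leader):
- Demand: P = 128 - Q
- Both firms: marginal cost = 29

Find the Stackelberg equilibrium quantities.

q₁* (leader) = 49.5, q₂* (follower) = 24.75

Work:
Follower's reaction: q₂ = (a - c - q₁)/2
Leader substitutes: π₁ = q₁·(a - q₁ - (a-c-q₁)/2 - c)
FOC: q₁* = (128 - 29)/2 = 49.50
Then: q₂* = (128 - 29 - 49.5)/2 = 24.75
Leader has first-mover advantage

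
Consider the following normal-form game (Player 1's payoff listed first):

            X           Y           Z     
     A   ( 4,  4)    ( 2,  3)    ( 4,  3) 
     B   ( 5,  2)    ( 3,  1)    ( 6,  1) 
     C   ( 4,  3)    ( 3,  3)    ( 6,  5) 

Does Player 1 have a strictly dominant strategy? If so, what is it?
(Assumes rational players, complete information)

No strictly dominant strategy exists for Player 1

Work:
A strategy strictly dominates another if it gives a strictly higher payoff against every opponent action. Compare each pair of P1's strategies column-by-column:
  A vs B: [4 vs 5, 2 vs 3, 4 vs 6] → A does not strictly dominate B (column X: 4 ≤ 5)
  A vs C: [4 vs 4, 2 vs 3, 4 vs 6] → A does not strictly dominate C (column X: 4 ≤ 4)
  B vs A: [5 vs 4, 3 vs 2, 6 vs 4] → B strictly dominates A
  B vs C: [5 vs 4, 3 vs 3, 6 vs 6] → B does not strictly dominate C (column Y: 3 ≤ 3)
  C vs A: [4 vs 4, 3 vs 2, 6 vs 4] → C does not strictly dominate A (column X: 4 ≤ 4)
  C vs B: [4 vs 5, 3 vs 3, 6 vs 6] → C does not strictly dominate B (column X: 4 ≤ 5)
No single strategy strictly dominates all others → no strictly dominant strategy.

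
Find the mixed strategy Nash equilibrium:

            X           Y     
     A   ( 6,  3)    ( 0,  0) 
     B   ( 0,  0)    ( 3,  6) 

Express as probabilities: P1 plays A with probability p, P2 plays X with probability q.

p = 0.6667, q = 0.3333

Work:
Find probabilities that make opponent indifferent:
P2 chooses q to make P1 indifferent between A and B
P1 chooses p to make P2 indifferent between X and Y
Mixed NE: P1 plays (A: 0.6667, B: 0.3333), P2 plays (X: 0.3333, Y: 0.6667)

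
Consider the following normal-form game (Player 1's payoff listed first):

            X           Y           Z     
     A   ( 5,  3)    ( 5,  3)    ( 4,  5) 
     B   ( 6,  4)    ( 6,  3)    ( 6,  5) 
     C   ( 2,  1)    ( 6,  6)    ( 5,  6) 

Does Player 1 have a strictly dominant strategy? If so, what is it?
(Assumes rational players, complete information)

No strictly dominant strategy exists for Player 1

Work:
A strategy strictly dominates another if it gives a strictly higher payoff against every opponent action. Compare each pair of P1's strategies column-by-column:
  A vs B: [5 vs 6, 5 vs 6, 4 vs 6] → A does not strictly dominate B (column X: 5 ≤ 6)
  A vs C: [5 vs 2, 5 vs 6, 4 vs 5] → A does not strictly dominate C (column Y: 5 ≤ 6)
  B vs A: [6 vs 5, 6 vs 5, 6 vs 4] → B strictly dominates A
  B vs C: [6 vs 2, 6 vs 6, 6 vs 5] → B does not strictly dominate C (column Y: 6 ≤ 6)
  C vs A: [2 vs 5, 6 vs 5, 5 vs 4] → C does not strictly dominate A (column X: 2 ≤ 5)
  C vs B: [2 vs 6, 6 vs 6, 5 vs 6] → C does not strictly dominate B (column X: 2 ≤ 6)
No single strategy strictly dominates all others → no strictly dominant strategy.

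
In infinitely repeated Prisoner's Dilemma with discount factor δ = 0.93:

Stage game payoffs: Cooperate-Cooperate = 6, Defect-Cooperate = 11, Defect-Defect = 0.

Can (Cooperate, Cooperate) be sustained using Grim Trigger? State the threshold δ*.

δ* = 0.4545; since δ = 0.93 ≥ 0.4545, cooperation can be sustained

Work:
For Grim Trigger:
Cooperate forever: 6/(1-δ)
Defect then punished: 11 + 0·δ/(1-δ)
Need: 6/(1-δ) ≥ 11 + 0·δ/(1-δ)
Solving: δ ≥ (T-R)/(T-P) = (11-6)/(11-0) = 0.4545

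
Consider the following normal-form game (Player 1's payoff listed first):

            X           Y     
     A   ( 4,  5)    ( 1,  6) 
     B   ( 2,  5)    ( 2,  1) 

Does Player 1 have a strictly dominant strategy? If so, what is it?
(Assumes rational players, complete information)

No strictly dominant strategy exists for Player 1

Work:
A strategy strictly dominates another if it gives a strictly higher payoff against every opponent action. Compare each pair of P1's strategies column-by-column:
  A vs B: [4 vs 2, 1 vs 2] → A does not strictly dominate B (column Y: 1 ≤ 2)
  B vs A: [2 vs 4, 2 vs 1] → B does not strictly dominate A (column X: 2 ≤ 4)
No single strategy strictly dominates all others → no strictly dominant strategy.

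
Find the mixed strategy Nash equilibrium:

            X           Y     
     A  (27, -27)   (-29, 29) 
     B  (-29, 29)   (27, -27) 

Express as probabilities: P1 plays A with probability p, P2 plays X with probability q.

p = 0.5, q = 0.5

Work:
Find probabilities that make opponent indifferent:
P2 chooses q to make P1 indifferent between A and B
P1 chooses p to make P2 indifferent between X and Y
Mixed NE: P1 plays (A: 0.5, B: 0.5), P2 plays (X: 0.5, Y: 0.5)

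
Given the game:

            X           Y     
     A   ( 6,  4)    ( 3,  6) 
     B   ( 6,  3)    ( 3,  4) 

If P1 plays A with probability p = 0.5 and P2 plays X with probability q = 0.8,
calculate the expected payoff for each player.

E[P1] = 5.4, E[P2] = 3.8

Work:
E[P1] = p·q·π₁(A,X) + p·(1-q)·π₁(A,Y) + (1-p)·q·π₁(B,X) + (1-p)·(1-q)·π₁(B,Y)
= 0.5·0.8·6 + 0.5·0.2·3 + 0.5·0.8·6 + 0.5·0.2·3
= 5.4

E[P2] = 3.8 (similar calculation)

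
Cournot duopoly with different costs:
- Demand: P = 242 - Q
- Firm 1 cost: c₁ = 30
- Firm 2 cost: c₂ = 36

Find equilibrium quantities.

q₁* = 72.67, q₂* = 66.67

Work:
Reaction: q₁ = (242 - 30 - q₂)/2
Reaction: q₂ = (242 - 36 - q₁)/2
Solve simultaneously:
q₁* = (242 - 2×30 + 36)/3 = 72.67
q₂* = (242 - 2×36 + 30)/3 = 66.67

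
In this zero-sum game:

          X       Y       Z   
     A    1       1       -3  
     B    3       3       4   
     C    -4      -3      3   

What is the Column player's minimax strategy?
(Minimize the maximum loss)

Column should play X or Y (all achieve the minimum), value = 3

Work:
Column player minimizes Row's maximum payoff:
Column X: max payoff to Row = 3
Column Y: max payoff to Row = 3
Column Z: max payoff to Row = 4
Minimum is 3, achieved by columns X, Y (tied).
Each of X or Y is a minimax strategy.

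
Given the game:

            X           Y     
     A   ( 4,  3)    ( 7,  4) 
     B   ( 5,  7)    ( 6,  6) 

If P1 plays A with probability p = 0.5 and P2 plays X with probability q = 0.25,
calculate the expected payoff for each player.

E[P1] = 6.0, E[P2] = 5.0

Work:
E[P1] = p·q·π₁(A,X) + p·(1-q)·π₁(A,Y) + (1-p)·q·π₁(B,X) + (1-p)·(1-q)·π₁(B,Y)
= 0.5·0.25·4 + 0.5·0.75·7 + 0.5·0.25·5 + 0.5·0.75·6
= 6.0

E[P2] = 5.0 (similar calculation)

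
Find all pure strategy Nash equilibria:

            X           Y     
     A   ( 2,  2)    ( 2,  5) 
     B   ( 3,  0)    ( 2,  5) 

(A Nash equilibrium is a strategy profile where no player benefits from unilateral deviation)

Nash equilibrium: (A, Y), (B, Y)

Work:
Best responses:
  P1 vs X: payoffs [2, 3] → best response B (payoff 3)
  P1 vs Y: payoffs [2, 2] → best response A/B (payoff 2)
  P2 vs A: payoffs [2, 5] → best response Y (payoff 5)
  P2 vs B: payoffs [0, 5] → best response Y (payoff 5)
Mutual best responses: (A,Y), (B,Y) → Nash equilibria.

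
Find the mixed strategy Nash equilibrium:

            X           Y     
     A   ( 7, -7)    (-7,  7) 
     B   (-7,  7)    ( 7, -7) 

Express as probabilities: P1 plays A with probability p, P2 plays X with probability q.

p = 0.5, q = 0.5

Work:
Find probabilities that make opponent indifferent:
P2 chooses q to make P1 indifferent between A and B
P1 chooses p to make P2 indifferent between X and Y
Mixed NE: P1 plays (A: 0.5, B: 0.5), P2 plays (X: 0.5, Y: 0.5)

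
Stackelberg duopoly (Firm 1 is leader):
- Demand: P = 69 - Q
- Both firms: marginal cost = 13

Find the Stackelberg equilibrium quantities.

q₁* (leader) = 28.0, q₂* (follower) = 14.0

Work:
Follower's reaction: q₂ = (a - c - q₁)/2
Leader substitutes: π₁ = q₁·(a - q₁ - (a-c-q₁)/2 - c)
FOC: q₁* = (69 - 13)/2 = 28.00
Then: q₂* = (69 - 13 - 28.0)/2 = 14.00
Leader has first-mover advantage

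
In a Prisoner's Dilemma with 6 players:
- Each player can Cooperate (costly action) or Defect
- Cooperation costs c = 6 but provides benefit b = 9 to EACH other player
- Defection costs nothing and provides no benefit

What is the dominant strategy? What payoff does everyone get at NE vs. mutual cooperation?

Dominant: Defect; NE payoff = 0; Coop payoff = 39

Work:
Defect dominates (saves cost c = 6, benefit to others is external)
NE: All defect → everyone gets 0
If all cooperate: each receives (5)×9 - 6 = 39
Social dilemma: 39 > 0 but NE gives 0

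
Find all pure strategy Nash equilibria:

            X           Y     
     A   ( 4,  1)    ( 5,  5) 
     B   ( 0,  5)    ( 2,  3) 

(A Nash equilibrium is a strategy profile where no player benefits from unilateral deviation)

Nash equilibrium: (A, Y)

Work:
Best responses:
  P1 vs X: payoffs [4, 0] → best response A (payoff 4)
  P1 vs Y: payoffs [5, 2] → best response A (payoff 5)
  P2 vs A: payoffs [1, 5] → best response Y (payoff 5)
  P2 vs B: payoffs [5, 3] → best response X (payoff 5)
Mutual best responses: (A,Y) → Nash equilibria.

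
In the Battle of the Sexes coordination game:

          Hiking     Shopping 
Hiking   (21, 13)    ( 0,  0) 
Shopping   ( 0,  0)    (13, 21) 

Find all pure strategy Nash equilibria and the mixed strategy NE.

Pure NE: (Hiking, Hiking) and (Shopping, Shopping); Mixed NE: p = 0.6176, q = 0.3824

Work:
Check pure NE:
(Hiking, Hiking): (21, 13) - no unilateral deviation beneficial
(Shopping, Shopping): (13, 21) - no unilateral deviation beneficial
Mixed NE: P1 plays Hiking with p = 0.6176, P2 plays Hiking with q = 0.3824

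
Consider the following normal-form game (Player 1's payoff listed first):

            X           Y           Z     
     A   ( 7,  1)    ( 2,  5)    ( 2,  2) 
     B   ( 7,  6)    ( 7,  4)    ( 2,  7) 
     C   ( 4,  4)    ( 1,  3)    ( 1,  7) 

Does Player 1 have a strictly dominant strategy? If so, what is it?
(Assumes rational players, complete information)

No strictly dominant strategy exists for Player 1

Work:
A strategy strictly dominates another if it gives a strictly higher payoff against every opponent action. Compare each pair of P1's strategies column-by-column:
  A vs B: [7 vs 7, 2 vs 7, 2 vs 2] → A does not strictly dominate B (column X: 7 ≤ 7)
  A vs C: [7 vs 4, 2 vs 1, 2 vs 1] → A strictly dominates C
  B vs A: [7 vs 7, 7 vs 2, 2 vs 2] → B does not strictly dominate A (column X: 7 ≤ 7)
  B vs C: [7 vs 4, 7 vs 1, 2 vs 1] → B strictly dominates C
  C vs A: [4 vs 7, 1 vs 2, 1 vs 2] → C does not strictly dominate A (column X: 4 ≤ 7)
  C vs B: [4 vs 7, 1 vs 7, 1 vs 2] → C does not strictly dominate B (column X: 4 ≤ 7)
No single strategy strictly dominates all others → no strictly dominant strategy.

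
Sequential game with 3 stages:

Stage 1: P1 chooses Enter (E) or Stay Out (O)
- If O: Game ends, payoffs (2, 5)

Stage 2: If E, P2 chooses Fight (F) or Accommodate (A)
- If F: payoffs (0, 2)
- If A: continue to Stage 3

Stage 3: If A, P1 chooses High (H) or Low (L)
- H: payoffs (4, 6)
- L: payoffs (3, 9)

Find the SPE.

SPE: (E, A, H); Outcome (4, 6)

Work:
Stage 3: P1 chooses H (4 vs 3)
Stage 2: P2: F->2, A->6 (anticipating H). Choose A
Stage 1: P1: O->2, E->4 (anticipating A, H). Choose E
SPE path: E -> A -> H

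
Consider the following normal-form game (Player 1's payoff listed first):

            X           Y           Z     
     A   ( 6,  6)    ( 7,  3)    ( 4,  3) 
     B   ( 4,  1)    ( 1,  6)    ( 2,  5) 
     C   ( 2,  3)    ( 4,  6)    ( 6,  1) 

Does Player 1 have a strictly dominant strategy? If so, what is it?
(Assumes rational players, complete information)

No strictly dominant strategy exists for Player 1

Work:
A strategy strictly dominates another if it gives a strictly higher payoff against every opponent action. Compare each pair of P1's strategies column-by-column:
  A vs B: [6 vs 4, 7 vs 1, 4 vs 2] → A strictly dominates B
  A vs C: [6 vs 2, 7 vs 4, 4 vs 6] → A does not strictly dominate C (column Z: 4 ≤ 6)
  B vs A: [4 vs 6, 1 vs 7, 2 vs 4] → B does not strictly dominate A (column X: 4 ≤ 6)
  B vs C: [4 vs 2, 1 vs 4, 2 vs 6] → B does not strictly dominate C (column Y: 1 ≤ 4)
  C vs A: [2 vs 6, 4 vs 7, 6 vs 4] → C does not strictly dominate A (column X: 2 ≤ 6)
  C vs B: [2 vs 4, 4 vs 1, 6 vs 2] → C does not strictly dominate B (column X: 2 ≤ 4)
No single strategy strictly dominates all others → no strictly dominant strategy.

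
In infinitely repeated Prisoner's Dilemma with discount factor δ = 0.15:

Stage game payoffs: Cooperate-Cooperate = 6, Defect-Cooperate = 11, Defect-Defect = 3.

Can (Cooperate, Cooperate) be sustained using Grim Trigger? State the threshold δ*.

δ* = 0.625; since δ = 0.15 < 0.625, cooperation cannot be sustained

Work:
For Grim Trigger:
Cooperate forever: 6/(1-δ)
Defect then punished: 11 + 3·δ/(1-δ)
Need: 6/(1-δ) ≥ 11 + 3·δ/(1-δ)
Solving: δ ≥ (T-R)/(T-P) = (11-6)/(11-3) = 0.625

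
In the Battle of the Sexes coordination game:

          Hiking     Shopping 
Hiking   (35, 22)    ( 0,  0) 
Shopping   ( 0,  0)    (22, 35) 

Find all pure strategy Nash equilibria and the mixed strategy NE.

Pure NE: (Hiking, Hiking) and (Shopping, Shopping); Mixed NE: p = 0.614, q = 0.386

Work:
Check pure NE:
(Hiking, Hiking): (35, 22) - no unilateral deviation beneficial
(Shopping, Shopping): (22, 35) - no unilateral deviation beneficial
Mixed NE: P1 plays Hiking with p = 0.614, P2 plays Hiking with q = 0.386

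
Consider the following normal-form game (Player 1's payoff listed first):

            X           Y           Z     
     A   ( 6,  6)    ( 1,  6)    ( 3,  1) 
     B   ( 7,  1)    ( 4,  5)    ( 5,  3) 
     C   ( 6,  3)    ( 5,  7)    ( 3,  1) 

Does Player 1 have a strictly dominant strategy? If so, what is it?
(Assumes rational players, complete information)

No strictly dominant strategy exists for Player 1

Work:
A strategy strictly dominates another if it gives a strictly higher payoff against every opponent action. Compare each pair of P1's strategies column-by-column:
  A vs B: [6 vs 7, 1 vs 4, 3 vs 5] → A does not strictly dominate B (column X: 6 ≤ 7)
  A vs C: [6 vs 6, 1 vs 5, 3 vs 3] → A does not strictly dominate C (column X: 6 ≤ 6)
  B vs A: [7 vs 6, 4 vs 1, 5 vs 3] → B strictly dominates A
  B vs C: [7 vs 6, 4 vs 5, 5 vs 3] → B does not strictly dominate C (column Y: 4 ≤ 5)
  C vs A: [6 vs 6, 5 vs 1, 3 vs 3] → C does not strictly dominate A (column X: 6 ≤ 6)
  C vs B: [6 vs 7, 5 vs 4, 3 vs 5] → C does not strictly dominate B (column X: 6 ≤ 7)
No single strategy strictly dominates all others → no strictly dominant strategy.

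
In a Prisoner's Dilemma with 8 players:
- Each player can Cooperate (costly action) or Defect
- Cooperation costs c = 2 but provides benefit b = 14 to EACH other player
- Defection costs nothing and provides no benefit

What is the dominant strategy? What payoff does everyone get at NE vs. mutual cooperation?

Dominant: Defect; NE payoff = 0; Coop payoff = 96

Work:
Defect dominates (saves cost c = 2, benefit to others is external)
NE: All defect → everyone gets 0
If all cooperate: each receives (7)×14 - 2 = 96
Social dilemma: 96 > 0 but NE gives 0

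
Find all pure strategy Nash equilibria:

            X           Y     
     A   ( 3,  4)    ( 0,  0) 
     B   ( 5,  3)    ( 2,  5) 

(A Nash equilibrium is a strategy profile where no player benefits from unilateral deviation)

Nash equilibrium: (B, Y)

Work:
Best responses:
  P1 vs X: payoffs [3, 5] → best response B (payoff 5)
  P1 vs Y: payoffs [0, 2] → best response B (payoff 2)
  P2 vs A: payoffs [4, 0] → best response X (payoff 4)
  P2 vs B: payoffs [3, 5] → best response Y (payoff 5)
Mutual best responses: (B,Y) → Nash equilibria.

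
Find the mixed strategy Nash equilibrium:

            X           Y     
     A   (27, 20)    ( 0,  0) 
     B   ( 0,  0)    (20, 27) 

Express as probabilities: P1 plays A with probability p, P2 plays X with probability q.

p = 0.5745, q = 0.4255

Work:
Find probabilities that make opponent indifferent:
P2 chooses q to make P1 indifferent between A and B
P1 chooses p to make P2 indifferent between X and Y
Mixed NE: P1 plays (A: 0.5745, B: 0.4255), P2 plays (X: 0.4255, Y: 0.5745)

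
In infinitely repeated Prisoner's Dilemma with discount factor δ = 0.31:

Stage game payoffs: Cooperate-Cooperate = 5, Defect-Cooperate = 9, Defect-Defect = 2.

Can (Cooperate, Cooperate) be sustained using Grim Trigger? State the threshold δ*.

δ* = 0.5714; since δ = 0.31 < 0.5714, cooperation cannot be sustained

Work:
For Grim Trigger:
Cooperate forever: 5/(1-δ)
Defect then punished: 9 + 2·δ/(1-δ)
Need: 5/(1-δ) ≥ 9 + 2·δ/(1-δ)
Solving: δ ≥ (T-R)/(T-P) = (9-5)/(9-2) = 0.5714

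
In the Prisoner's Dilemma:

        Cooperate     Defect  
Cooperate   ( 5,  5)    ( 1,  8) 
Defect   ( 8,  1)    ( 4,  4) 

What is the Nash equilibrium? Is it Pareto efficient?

(Defect, Defect) is NE; not Pareto efficient

Work:
Defect dominates Cooperate for both players:
If P2 cooperates: Defect (8) > Cooperate (5)
If P2 defects: Defect (4) > Cooperate (1)
NE: (Defect, Defect) with payoff (4, 4)
But (Cooperate, Cooperate) = (5, 5) Pareto dominates (4, 4)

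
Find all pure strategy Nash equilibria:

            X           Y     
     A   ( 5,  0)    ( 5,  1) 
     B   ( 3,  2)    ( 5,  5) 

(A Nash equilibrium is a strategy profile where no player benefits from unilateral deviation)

Nash equilibrium: (A, Y), (B, Y)

Work:
Best responses:
  P1 vs X: payoffs [5, 3] → best response A (payoff 5)
  P1 vs Y: payoffs [5, 5] → best response A/B (payoff 5)
  P2 vs A: payoffs [0, 1] → best response Y (payoff 1)
  P2 vs B: payoffs [2, 5] → best response Y (payoff 5)
Mutual best responses: (A,Y), (B,Y) → Nash equilibria.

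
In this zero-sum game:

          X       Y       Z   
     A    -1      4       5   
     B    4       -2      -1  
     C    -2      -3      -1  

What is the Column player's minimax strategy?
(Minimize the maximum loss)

Column should play X or Y (all achieve the minimum), value = 4

Work:
Column player minimizes Row's maximum payoff:
Column X: max payoff to Row = 4
Column Y: max payoff to Row = 4
Column Z: max payoff to Row = 5
Minimum is 4, achieved by columns X, Y (tied).
Each of X or Y is a minimax strategy.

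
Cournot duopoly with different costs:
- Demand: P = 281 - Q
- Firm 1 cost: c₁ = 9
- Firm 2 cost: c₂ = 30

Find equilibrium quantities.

q₁* = 97.67, q₂* = 76.67

Work:
Reaction: q₁ = (281 - 9 - q₂)/2
Reaction: q₂ = (281 - 30 - q₁)/2
Solve simultaneously:
q₁* = (281 - 2×9 + 30)/3 = 97.67
q₂* = (281 - 2×30 + 9)/3 = 76.67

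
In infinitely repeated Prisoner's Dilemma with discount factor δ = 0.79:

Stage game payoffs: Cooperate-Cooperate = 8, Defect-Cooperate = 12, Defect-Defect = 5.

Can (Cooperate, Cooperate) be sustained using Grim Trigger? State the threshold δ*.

δ* = 0.5714; since δ = 0.79 ≥ 0.5714, cooperation can be sustained

Work:
For Grim Trigger:
Cooperate forever: 8/(1-δ)
Defect then punished: 12 + 5·δ/(1-δ)
Need: 8/(1-δ) ≥ 12 + 5·δ/(1-δ)
Solving: δ ≥ (T-R)/(T-P) = (12-8)/(12-5) = 0.5714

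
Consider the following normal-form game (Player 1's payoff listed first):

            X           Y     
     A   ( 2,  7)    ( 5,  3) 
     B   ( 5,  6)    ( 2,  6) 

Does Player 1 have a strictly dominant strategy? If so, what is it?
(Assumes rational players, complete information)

No strictly dominant strategy exists for Player 1

Work:
A strategy strictly dominates another if it gives a strictly higher payoff against every opponent action. Compare each pair of P1's strategies column-by-column:
  A vs B: [2 vs 5, 5 vs 2] → A does not strictly dominate B (column X: 2 ≤ 5)
  B vs A: [5 vs 2, 2 vs 5] → B does not strictly dominate A (column Y: 2 ≤ 5)
No single strategy strictly dominates all others → no strictly dominant strategy.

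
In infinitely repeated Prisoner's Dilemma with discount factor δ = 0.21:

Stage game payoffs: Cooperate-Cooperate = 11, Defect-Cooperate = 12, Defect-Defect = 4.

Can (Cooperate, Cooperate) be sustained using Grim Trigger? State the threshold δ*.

δ* = 0.125; since δ = 0.21 ≥ 0.125, cooperation can be sustained

Work:
For Grim Trigger:
Cooperate forever: 11/(1-δ)
Defect then punished: 12 + 4·δ/(1-δ)
Need: 11/(1-δ) ≥ 12 + 4·δ/(1-δ)
Solving: δ ≥ (T-R)/(T-P) = (12-11)/(12-4) = 0.125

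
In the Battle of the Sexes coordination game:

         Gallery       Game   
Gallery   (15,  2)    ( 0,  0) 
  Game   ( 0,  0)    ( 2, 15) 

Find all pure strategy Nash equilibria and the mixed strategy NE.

Pure NE: (Gallery, Gallery) and (Game, Game); Mixed NE: p = 0.8824, q = 0.1176

Work:
Check pure NE:
(Gallery, Gallery): (15, 2) - no unilateral deviation beneficial
(Game, Game): (2, 15) - no unilateral deviation beneficial
Mixed NE: P1 plays Gallery with p = 0.8824, P2 plays Gallery with q = 0.1176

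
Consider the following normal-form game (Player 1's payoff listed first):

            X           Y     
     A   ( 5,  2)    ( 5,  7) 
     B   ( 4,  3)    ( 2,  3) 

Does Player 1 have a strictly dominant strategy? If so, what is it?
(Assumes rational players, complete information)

Yes, Player 1's strictly dominant strategy is A

Work:
A strategy strictly dominates another if it gives a strictly higher payoff against every opponent action. Compare each pair of P1's strategies column-by-column:
  A vs B: [5 vs 4, 5 vs 2] → A strictly dominates B
  B vs A: [4 vs 5, 2 vs 5] → B does not strictly dominate A (column X: 4 ≤ 5)
A strictly dominates every other strategy → strictly dominant.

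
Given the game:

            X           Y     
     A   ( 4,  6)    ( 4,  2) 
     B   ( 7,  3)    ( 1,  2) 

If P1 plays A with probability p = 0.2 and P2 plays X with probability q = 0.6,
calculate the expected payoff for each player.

E[P1] = 4.48, E[P2] = 2.96

Work:
E[P1] = p·q·π₁(A,X) + p·(1-q)·π₁(A,Y) + (1-p)·q·π₁(B,X) + (1-p)·(1-q)·π₁(B,Y)
= 0.2·0.6·4 + 0.2·0.4·4 + 0.8·0.6·7 + 0.8·0.4·1
= 4.48

E[P2] = 2.96 (similar calculation)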